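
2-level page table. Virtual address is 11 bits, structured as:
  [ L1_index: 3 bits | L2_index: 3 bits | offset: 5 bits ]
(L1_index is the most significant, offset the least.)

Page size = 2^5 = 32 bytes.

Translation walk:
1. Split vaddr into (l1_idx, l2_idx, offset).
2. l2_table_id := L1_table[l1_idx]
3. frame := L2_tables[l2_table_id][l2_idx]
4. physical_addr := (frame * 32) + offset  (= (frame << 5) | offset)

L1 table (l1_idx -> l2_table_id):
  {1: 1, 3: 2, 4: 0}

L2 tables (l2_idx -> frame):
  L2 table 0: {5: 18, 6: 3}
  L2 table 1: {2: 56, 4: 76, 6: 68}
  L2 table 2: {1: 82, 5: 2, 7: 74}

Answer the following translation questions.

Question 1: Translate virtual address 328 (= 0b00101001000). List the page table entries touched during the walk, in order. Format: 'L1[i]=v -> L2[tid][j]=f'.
vaddr = 328 = 0b00101001000
Split: l1_idx=1, l2_idx=2, offset=8

Answer: L1[1]=1 -> L2[1][2]=56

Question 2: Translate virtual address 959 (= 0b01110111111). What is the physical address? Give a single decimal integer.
Answer: 95

Derivation:
vaddr = 959 = 0b01110111111
Split: l1_idx=3, l2_idx=5, offset=31
L1[3] = 2
L2[2][5] = 2
paddr = 2 * 32 + 31 = 95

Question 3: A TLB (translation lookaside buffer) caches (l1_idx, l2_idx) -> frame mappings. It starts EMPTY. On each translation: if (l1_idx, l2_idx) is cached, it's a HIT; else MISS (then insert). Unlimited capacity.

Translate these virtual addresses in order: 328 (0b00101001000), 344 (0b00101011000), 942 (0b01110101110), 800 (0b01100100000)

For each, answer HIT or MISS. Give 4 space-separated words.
vaddr=328: (1,2) not in TLB -> MISS, insert
vaddr=344: (1,2) in TLB -> HIT
vaddr=942: (3,5) not in TLB -> MISS, insert
vaddr=800: (3,1) not in TLB -> MISS, insert

Answer: MISS HIT MISS MISS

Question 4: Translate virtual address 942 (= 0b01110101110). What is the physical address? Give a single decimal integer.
Answer: 78

Derivation:
vaddr = 942 = 0b01110101110
Split: l1_idx=3, l2_idx=5, offset=14
L1[3] = 2
L2[2][5] = 2
paddr = 2 * 32 + 14 = 78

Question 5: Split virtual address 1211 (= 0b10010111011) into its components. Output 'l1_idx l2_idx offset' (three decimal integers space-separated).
vaddr = 1211 = 0b10010111011
  top 3 bits -> l1_idx = 4
  next 3 bits -> l2_idx = 5
  bottom 5 bits -> offset = 27

Answer: 4 5 27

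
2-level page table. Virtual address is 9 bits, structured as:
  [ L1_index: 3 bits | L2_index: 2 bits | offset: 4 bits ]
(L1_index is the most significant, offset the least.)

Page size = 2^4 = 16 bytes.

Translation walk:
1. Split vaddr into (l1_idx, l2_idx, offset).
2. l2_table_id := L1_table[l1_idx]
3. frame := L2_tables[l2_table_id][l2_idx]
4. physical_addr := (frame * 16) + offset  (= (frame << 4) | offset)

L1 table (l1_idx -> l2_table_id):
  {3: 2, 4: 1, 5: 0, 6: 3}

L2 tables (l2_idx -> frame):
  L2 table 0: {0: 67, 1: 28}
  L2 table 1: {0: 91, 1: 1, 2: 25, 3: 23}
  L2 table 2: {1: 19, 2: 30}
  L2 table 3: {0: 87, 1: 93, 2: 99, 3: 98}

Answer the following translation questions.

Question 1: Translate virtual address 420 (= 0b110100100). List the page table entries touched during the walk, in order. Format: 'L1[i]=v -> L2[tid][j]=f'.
Answer: L1[6]=3 -> L2[3][2]=99

Derivation:
vaddr = 420 = 0b110100100
Split: l1_idx=6, l2_idx=2, offset=4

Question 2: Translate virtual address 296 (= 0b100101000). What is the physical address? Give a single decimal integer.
Answer: 408

Derivation:
vaddr = 296 = 0b100101000
Split: l1_idx=4, l2_idx=2, offset=8
L1[4] = 1
L2[1][2] = 25
paddr = 25 * 16 + 8 = 408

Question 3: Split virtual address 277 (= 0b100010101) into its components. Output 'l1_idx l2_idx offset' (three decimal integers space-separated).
Answer: 4 1 5

Derivation:
vaddr = 277 = 0b100010101
  top 3 bits -> l1_idx = 4
  next 2 bits -> l2_idx = 1
  bottom 4 bits -> offset = 5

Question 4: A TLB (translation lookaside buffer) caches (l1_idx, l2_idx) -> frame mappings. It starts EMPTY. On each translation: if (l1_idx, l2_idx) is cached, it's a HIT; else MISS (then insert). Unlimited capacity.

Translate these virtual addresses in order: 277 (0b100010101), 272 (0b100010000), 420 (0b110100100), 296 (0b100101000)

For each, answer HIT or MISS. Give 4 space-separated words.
Answer: MISS HIT MISS MISS

Derivation:
vaddr=277: (4,1) not in TLB -> MISS, insert
vaddr=272: (4,1) in TLB -> HIT
vaddr=420: (6,2) not in TLB -> MISS, insert
vaddr=296: (4,2) not in TLB -> MISS, insert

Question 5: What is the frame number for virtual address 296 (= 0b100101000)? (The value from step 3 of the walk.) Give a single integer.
Answer: 25

Derivation:
vaddr = 296: l1_idx=4, l2_idx=2
L1[4] = 1; L2[1][2] = 25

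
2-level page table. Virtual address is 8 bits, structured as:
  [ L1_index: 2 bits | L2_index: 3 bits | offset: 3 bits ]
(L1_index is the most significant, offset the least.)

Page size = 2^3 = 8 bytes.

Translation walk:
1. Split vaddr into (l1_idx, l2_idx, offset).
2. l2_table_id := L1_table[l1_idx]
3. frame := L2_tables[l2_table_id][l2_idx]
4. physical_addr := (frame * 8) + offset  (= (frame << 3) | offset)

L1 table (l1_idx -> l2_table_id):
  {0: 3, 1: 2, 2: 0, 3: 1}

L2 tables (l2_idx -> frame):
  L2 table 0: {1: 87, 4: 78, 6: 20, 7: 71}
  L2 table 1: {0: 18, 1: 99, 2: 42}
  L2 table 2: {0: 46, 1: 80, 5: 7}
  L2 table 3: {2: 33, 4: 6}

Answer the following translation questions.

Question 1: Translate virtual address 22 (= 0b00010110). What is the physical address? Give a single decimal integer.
Answer: 270

Derivation:
vaddr = 22 = 0b00010110
Split: l1_idx=0, l2_idx=2, offset=6
L1[0] = 3
L2[3][2] = 33
paddr = 33 * 8 + 6 = 270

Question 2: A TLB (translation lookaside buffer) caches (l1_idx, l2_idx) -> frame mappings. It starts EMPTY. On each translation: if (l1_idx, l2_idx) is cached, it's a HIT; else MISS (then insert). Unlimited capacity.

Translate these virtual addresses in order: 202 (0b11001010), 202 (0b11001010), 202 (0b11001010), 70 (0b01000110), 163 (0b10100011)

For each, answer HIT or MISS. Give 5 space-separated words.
Answer: MISS HIT HIT MISS MISS

Derivation:
vaddr=202: (3,1) not in TLB -> MISS, insert
vaddr=202: (3,1) in TLB -> HIT
vaddr=202: (3,1) in TLB -> HIT
vaddr=70: (1,0) not in TLB -> MISS, insert
vaddr=163: (2,4) not in TLB -> MISS, insert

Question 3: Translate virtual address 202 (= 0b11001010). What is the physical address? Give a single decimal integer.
Answer: 794

Derivation:
vaddr = 202 = 0b11001010
Split: l1_idx=3, l2_idx=1, offset=2
L1[3] = 1
L2[1][1] = 99
paddr = 99 * 8 + 2 = 794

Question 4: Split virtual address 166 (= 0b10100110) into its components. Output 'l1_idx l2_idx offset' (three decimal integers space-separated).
Answer: 2 4 6

Derivation:
vaddr = 166 = 0b10100110
  top 2 bits -> l1_idx = 2
  next 3 bits -> l2_idx = 4
  bottom 3 bits -> offset = 6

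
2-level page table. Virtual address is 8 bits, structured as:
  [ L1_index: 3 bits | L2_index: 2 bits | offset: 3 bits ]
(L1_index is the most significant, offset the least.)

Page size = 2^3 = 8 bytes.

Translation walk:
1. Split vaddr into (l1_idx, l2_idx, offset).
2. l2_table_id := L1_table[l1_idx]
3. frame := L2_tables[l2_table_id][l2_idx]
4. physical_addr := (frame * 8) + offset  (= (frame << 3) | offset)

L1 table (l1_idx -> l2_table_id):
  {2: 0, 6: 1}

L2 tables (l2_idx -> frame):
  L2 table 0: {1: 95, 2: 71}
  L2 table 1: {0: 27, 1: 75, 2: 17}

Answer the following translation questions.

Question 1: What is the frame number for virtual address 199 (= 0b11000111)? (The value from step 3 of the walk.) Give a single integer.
vaddr = 199: l1_idx=6, l2_idx=0
L1[6] = 1; L2[1][0] = 27

Answer: 27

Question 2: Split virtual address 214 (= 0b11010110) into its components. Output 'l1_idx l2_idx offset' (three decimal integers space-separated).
vaddr = 214 = 0b11010110
  top 3 bits -> l1_idx = 6
  next 2 bits -> l2_idx = 2
  bottom 3 bits -> offset = 6

Answer: 6 2 6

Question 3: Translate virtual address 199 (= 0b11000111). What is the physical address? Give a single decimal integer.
vaddr = 199 = 0b11000111
Split: l1_idx=6, l2_idx=0, offset=7
L1[6] = 1
L2[1][0] = 27
paddr = 27 * 8 + 7 = 223

Answer: 223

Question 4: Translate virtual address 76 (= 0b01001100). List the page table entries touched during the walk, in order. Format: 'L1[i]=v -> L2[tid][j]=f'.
vaddr = 76 = 0b01001100
Split: l1_idx=2, l2_idx=1, offset=4

Answer: L1[2]=0 -> L2[0][1]=95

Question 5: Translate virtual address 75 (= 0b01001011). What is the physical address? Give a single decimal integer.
vaddr = 75 = 0b01001011
Split: l1_idx=2, l2_idx=1, offset=3
L1[2] = 0
L2[0][1] = 95
paddr = 95 * 8 + 3 = 763

Answer: 763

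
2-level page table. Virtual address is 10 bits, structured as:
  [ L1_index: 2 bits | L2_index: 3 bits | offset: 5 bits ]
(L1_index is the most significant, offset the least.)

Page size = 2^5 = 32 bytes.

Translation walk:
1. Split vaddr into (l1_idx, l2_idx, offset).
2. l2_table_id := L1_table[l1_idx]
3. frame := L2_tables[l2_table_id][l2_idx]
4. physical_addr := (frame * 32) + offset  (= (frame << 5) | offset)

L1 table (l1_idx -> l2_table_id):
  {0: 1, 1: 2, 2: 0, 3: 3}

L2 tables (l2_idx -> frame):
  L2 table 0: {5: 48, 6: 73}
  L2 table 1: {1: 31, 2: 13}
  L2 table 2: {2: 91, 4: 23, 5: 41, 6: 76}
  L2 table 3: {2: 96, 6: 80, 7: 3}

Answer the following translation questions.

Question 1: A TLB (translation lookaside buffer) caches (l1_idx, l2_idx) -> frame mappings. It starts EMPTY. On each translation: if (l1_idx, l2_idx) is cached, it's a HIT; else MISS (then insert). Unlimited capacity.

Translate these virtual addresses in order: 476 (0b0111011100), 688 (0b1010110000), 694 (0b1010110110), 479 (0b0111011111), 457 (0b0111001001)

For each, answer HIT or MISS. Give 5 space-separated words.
vaddr=476: (1,6) not in TLB -> MISS, insert
vaddr=688: (2,5) not in TLB -> MISS, insert
vaddr=694: (2,5) in TLB -> HIT
vaddr=479: (1,6) in TLB -> HIT
vaddr=457: (1,6) in TLB -> HIT

Answer: MISS MISS HIT HIT HIT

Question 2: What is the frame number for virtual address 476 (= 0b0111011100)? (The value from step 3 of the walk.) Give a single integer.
Answer: 76

Derivation:
vaddr = 476: l1_idx=1, l2_idx=6
L1[1] = 2; L2[2][6] = 76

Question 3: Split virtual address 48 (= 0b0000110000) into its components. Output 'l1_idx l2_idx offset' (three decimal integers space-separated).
vaddr = 48 = 0b0000110000
  top 2 bits -> l1_idx = 0
  next 3 bits -> l2_idx = 1
  bottom 5 bits -> offset = 16

Answer: 0 1 16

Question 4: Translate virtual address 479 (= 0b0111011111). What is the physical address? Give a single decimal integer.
vaddr = 479 = 0b0111011111
Split: l1_idx=1, l2_idx=6, offset=31
L1[1] = 2
L2[2][6] = 76
paddr = 76 * 32 + 31 = 2463

Answer: 2463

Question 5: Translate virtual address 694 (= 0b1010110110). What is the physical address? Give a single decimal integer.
vaddr = 694 = 0b1010110110
Split: l1_idx=2, l2_idx=5, offset=22
L1[2] = 0
L2[0][5] = 48
paddr = 48 * 32 + 22 = 1558

Answer: 1558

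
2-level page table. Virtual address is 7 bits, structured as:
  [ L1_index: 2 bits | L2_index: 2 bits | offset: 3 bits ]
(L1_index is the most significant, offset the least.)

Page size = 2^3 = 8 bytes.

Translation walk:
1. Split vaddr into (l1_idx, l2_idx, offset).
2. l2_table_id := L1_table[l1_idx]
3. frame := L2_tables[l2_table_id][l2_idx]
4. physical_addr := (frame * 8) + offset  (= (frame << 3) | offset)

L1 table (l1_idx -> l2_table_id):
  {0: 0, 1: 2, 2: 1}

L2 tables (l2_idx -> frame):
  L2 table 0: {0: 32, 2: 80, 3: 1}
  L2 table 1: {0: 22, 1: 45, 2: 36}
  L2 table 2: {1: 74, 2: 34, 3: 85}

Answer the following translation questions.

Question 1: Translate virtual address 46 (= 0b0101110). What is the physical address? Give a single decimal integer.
vaddr = 46 = 0b0101110
Split: l1_idx=1, l2_idx=1, offset=6
L1[1] = 2
L2[2][1] = 74
paddr = 74 * 8 + 6 = 598

Answer: 598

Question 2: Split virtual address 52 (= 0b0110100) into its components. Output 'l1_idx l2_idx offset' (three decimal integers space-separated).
Answer: 1 2 4

Derivation:
vaddr = 52 = 0b0110100
  top 2 bits -> l1_idx = 1
  next 2 bits -> l2_idx = 2
  bottom 3 bits -> offset = 4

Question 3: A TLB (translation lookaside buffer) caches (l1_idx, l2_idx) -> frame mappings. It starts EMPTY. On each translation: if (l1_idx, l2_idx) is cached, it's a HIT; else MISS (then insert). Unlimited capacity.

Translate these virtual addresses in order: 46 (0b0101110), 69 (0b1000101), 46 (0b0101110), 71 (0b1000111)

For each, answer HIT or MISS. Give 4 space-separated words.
Answer: MISS MISS HIT HIT

Derivation:
vaddr=46: (1,1) not in TLB -> MISS, insert
vaddr=69: (2,0) not in TLB -> MISS, insert
vaddr=46: (1,1) in TLB -> HIT
vaddr=71: (2,0) in TLB -> HIT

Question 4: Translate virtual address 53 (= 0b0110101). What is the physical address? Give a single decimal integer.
Answer: 277

Derivation:
vaddr = 53 = 0b0110101
Split: l1_idx=1, l2_idx=2, offset=5
L1[1] = 2
L2[2][2] = 34
paddr = 34 * 8 + 5 = 277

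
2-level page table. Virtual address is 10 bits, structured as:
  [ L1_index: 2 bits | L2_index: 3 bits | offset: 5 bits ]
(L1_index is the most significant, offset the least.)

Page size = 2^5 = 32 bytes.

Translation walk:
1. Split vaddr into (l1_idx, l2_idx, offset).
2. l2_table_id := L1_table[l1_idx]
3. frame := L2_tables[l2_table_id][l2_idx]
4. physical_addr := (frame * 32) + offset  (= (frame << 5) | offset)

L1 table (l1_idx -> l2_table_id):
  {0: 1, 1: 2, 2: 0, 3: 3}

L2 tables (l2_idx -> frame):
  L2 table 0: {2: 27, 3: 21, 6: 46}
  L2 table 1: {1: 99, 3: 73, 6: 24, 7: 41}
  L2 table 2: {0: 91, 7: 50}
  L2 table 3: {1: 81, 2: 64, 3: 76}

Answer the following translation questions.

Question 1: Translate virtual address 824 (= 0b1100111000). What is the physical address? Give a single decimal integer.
vaddr = 824 = 0b1100111000
Split: l1_idx=3, l2_idx=1, offset=24
L1[3] = 3
L2[3][1] = 81
paddr = 81 * 32 + 24 = 2616

Answer: 2616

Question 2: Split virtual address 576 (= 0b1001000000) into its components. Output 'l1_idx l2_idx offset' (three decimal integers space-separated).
Answer: 2 2 0

Derivation:
vaddr = 576 = 0b1001000000
  top 2 bits -> l1_idx = 2
  next 3 bits -> l2_idx = 2
  bottom 5 bits -> offset = 0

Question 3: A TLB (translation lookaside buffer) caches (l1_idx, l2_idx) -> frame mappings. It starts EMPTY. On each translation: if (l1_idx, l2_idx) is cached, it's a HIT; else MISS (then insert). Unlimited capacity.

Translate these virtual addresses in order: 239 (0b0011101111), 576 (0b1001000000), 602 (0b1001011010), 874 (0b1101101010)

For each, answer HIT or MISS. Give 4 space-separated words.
vaddr=239: (0,7) not in TLB -> MISS, insert
vaddr=576: (2,2) not in TLB -> MISS, insert
vaddr=602: (2,2) in TLB -> HIT
vaddr=874: (3,3) not in TLB -> MISS, insert

Answer: MISS MISS HIT MISS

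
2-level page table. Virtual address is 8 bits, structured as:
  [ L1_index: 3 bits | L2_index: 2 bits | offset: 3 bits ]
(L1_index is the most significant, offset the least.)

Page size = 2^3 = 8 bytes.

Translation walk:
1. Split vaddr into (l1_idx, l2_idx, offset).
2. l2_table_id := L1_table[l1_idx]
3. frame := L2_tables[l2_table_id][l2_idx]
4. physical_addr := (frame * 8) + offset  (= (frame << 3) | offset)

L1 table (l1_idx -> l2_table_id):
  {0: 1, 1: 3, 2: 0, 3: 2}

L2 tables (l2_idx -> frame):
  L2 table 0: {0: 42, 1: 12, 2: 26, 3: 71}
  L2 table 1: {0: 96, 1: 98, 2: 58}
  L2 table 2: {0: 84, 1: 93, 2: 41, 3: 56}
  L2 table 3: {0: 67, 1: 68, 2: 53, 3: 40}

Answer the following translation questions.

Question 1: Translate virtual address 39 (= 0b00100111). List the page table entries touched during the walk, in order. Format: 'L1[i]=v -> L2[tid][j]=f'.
vaddr = 39 = 0b00100111
Split: l1_idx=1, l2_idx=0, offset=7

Answer: L1[1]=3 -> L2[3][0]=67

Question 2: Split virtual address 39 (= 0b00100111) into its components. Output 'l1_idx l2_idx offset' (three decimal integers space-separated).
Answer: 1 0 7

Derivation:
vaddr = 39 = 0b00100111
  top 3 bits -> l1_idx = 1
  next 2 bits -> l2_idx = 0
  bottom 3 bits -> offset = 7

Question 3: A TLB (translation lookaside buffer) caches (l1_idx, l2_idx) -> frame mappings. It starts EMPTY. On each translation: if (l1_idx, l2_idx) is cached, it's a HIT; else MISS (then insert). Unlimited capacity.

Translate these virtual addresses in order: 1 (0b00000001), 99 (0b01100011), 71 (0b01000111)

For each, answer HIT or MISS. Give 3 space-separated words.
vaddr=1: (0,0) not in TLB -> MISS, insert
vaddr=99: (3,0) not in TLB -> MISS, insert
vaddr=71: (2,0) not in TLB -> MISS, insert

Answer: MISS MISS MISS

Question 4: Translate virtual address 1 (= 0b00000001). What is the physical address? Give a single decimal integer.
Answer: 769

Derivation:
vaddr = 1 = 0b00000001
Split: l1_idx=0, l2_idx=0, offset=1
L1[0] = 1
L2[1][0] = 96
paddr = 96 * 8 + 1 = 769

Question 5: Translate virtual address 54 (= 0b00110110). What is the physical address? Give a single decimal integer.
vaddr = 54 = 0b00110110
Split: l1_idx=1, l2_idx=2, offset=6
L1[1] = 3
L2[3][2] = 53
paddr = 53 * 8 + 6 = 430

Answer: 430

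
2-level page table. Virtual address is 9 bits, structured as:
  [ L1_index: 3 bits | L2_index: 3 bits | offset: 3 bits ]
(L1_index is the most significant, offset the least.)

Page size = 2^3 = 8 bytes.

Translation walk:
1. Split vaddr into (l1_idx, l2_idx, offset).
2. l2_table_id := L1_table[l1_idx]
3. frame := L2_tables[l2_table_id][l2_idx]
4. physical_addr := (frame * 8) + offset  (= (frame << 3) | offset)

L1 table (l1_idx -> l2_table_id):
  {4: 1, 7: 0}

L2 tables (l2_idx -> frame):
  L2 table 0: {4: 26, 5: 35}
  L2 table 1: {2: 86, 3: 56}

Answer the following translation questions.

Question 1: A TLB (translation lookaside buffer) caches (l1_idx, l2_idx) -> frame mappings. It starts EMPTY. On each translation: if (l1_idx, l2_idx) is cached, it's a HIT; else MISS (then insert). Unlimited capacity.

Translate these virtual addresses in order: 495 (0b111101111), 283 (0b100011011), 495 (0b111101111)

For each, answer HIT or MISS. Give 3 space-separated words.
Answer: MISS MISS HIT

Derivation:
vaddr=495: (7,5) not in TLB -> MISS, insert
vaddr=283: (4,3) not in TLB -> MISS, insert
vaddr=495: (7,5) in TLB -> HIT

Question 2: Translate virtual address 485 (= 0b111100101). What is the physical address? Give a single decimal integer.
vaddr = 485 = 0b111100101
Split: l1_idx=7, l2_idx=4, offset=5
L1[7] = 0
L2[0][4] = 26
paddr = 26 * 8 + 5 = 213

Answer: 213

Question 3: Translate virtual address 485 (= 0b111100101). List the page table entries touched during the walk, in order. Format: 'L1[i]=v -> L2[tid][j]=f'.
Answer: L1[7]=0 -> L2[0][4]=26

Derivation:
vaddr = 485 = 0b111100101
Split: l1_idx=7, l2_idx=4, offset=5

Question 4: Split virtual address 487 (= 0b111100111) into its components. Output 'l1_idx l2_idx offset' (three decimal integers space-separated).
Answer: 7 4 7

Derivation:
vaddr = 487 = 0b111100111
  top 3 bits -> l1_idx = 7
  next 3 bits -> l2_idx = 4
  bottom 3 bits -> offset = 7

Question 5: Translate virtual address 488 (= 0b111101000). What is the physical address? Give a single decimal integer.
vaddr = 488 = 0b111101000
Split: l1_idx=7, l2_idx=5, offset=0
L1[7] = 0
L2[0][5] = 35
paddr = 35 * 8 + 0 = 280

Answer: 280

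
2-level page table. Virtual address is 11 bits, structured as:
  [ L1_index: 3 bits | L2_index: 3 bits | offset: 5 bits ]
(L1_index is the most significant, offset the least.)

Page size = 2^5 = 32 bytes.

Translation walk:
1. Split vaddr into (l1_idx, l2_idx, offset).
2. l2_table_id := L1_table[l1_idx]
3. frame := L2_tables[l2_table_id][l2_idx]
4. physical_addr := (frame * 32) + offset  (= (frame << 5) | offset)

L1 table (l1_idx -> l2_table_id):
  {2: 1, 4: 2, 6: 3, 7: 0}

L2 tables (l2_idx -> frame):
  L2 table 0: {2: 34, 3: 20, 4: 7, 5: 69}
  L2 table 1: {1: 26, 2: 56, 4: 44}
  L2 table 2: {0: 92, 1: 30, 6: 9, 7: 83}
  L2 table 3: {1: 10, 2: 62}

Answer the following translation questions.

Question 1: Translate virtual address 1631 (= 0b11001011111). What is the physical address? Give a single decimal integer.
vaddr = 1631 = 0b11001011111
Split: l1_idx=6, l2_idx=2, offset=31
L1[6] = 3
L2[3][2] = 62
paddr = 62 * 32 + 31 = 2015

Answer: 2015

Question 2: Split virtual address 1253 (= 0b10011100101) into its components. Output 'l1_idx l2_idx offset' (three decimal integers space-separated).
vaddr = 1253 = 0b10011100101
  top 3 bits -> l1_idx = 4
  next 3 bits -> l2_idx = 7
  bottom 5 bits -> offset = 5

Answer: 4 7 5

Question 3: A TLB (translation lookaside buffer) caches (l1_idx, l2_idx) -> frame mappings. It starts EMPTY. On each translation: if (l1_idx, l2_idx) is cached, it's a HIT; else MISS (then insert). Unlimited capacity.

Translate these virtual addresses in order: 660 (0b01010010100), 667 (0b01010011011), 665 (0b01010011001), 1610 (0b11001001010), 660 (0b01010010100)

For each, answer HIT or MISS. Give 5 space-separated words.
Answer: MISS HIT HIT MISS HIT

Derivation:
vaddr=660: (2,4) not in TLB -> MISS, insert
vaddr=667: (2,4) in TLB -> HIT
vaddr=665: (2,4) in TLB -> HIT
vaddr=1610: (6,2) not in TLB -> MISS, insert
vaddr=660: (2,4) in TLB -> HIT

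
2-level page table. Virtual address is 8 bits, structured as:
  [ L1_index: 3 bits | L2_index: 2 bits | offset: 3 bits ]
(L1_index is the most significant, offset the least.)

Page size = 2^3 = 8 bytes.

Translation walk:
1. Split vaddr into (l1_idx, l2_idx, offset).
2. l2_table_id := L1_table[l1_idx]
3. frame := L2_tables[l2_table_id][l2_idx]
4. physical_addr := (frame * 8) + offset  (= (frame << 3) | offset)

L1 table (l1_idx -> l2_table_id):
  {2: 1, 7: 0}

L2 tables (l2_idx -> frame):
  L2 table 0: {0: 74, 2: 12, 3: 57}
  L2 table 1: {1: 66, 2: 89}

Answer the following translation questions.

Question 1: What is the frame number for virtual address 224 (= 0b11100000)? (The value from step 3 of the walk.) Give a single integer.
vaddr = 224: l1_idx=7, l2_idx=0
L1[7] = 0; L2[0][0] = 74

Answer: 74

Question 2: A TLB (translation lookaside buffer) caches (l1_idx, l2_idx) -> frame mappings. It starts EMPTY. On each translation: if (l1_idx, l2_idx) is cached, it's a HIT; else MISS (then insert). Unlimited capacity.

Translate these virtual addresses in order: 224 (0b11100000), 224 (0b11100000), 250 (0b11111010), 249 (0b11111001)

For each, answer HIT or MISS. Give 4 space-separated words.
Answer: MISS HIT MISS HIT

Derivation:
vaddr=224: (7,0) not in TLB -> MISS, insert
vaddr=224: (7,0) in TLB -> HIT
vaddr=250: (7,3) not in TLB -> MISS, insert
vaddr=249: (7,3) in TLB -> HIT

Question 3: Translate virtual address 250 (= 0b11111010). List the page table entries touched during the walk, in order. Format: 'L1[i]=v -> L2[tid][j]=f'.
Answer: L1[7]=0 -> L2[0][3]=57

Derivation:
vaddr = 250 = 0b11111010
Split: l1_idx=7, l2_idx=3, offset=2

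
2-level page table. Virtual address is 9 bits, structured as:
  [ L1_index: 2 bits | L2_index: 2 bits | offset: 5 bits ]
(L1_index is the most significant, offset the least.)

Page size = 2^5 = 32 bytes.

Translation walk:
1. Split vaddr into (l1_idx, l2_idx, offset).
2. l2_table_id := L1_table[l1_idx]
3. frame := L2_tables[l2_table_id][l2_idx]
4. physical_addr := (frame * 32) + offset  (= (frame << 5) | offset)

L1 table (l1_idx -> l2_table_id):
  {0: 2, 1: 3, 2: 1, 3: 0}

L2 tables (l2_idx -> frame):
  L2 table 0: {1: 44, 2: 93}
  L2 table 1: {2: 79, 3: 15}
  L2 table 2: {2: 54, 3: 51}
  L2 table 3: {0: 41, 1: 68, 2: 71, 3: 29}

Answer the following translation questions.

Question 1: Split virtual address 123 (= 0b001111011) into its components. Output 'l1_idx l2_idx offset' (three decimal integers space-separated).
Answer: 0 3 27

Derivation:
vaddr = 123 = 0b001111011
  top 2 bits -> l1_idx = 0
  next 2 bits -> l2_idx = 3
  bottom 5 bits -> offset = 27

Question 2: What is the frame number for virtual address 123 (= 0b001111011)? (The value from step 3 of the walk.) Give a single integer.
vaddr = 123: l1_idx=0, l2_idx=3
L1[0] = 2; L2[2][3] = 51

Answer: 51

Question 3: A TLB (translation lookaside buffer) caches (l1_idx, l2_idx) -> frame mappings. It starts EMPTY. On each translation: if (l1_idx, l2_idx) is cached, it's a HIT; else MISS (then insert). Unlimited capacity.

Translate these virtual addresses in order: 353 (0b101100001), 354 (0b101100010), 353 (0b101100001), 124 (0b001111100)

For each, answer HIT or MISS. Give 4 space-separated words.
Answer: MISS HIT HIT MISS

Derivation:
vaddr=353: (2,3) not in TLB -> MISS, insert
vaddr=354: (2,3) in TLB -> HIT
vaddr=353: (2,3) in TLB -> HIT
vaddr=124: (0,3) not in TLB -> MISS, insert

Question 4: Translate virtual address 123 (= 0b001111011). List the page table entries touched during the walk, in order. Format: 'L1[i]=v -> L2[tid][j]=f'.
vaddr = 123 = 0b001111011
Split: l1_idx=0, l2_idx=3, offset=27

Answer: L1[0]=2 -> L2[2][3]=51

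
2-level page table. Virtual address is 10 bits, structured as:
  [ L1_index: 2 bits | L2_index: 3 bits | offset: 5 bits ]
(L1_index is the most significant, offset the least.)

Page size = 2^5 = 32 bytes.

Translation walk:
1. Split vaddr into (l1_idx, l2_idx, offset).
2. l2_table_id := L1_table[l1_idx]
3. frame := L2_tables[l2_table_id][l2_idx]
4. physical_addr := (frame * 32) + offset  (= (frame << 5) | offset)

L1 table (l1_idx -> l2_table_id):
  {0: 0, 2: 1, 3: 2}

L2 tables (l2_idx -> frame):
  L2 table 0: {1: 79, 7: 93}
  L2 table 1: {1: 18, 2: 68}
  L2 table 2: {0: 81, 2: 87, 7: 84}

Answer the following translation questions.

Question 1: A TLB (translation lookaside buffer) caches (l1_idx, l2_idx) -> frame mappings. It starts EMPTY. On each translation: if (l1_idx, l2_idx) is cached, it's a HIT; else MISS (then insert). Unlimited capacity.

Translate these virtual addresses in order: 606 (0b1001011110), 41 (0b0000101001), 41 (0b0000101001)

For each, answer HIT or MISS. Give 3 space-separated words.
Answer: MISS MISS HIT

Derivation:
vaddr=606: (2,2) not in TLB -> MISS, insert
vaddr=41: (0,1) not in TLB -> MISS, insert
vaddr=41: (0,1) in TLB -> HIT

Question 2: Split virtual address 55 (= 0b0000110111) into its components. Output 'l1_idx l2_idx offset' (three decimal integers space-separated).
Answer: 0 1 23

Derivation:
vaddr = 55 = 0b0000110111
  top 2 bits -> l1_idx = 0
  next 3 bits -> l2_idx = 1
  bottom 5 bits -> offset = 23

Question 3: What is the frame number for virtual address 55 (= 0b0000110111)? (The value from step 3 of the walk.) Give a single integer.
vaddr = 55: l1_idx=0, l2_idx=1
L1[0] = 0; L2[0][1] = 79

Answer: 79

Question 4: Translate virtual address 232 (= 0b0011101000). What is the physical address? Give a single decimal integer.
Answer: 2984

Derivation:
vaddr = 232 = 0b0011101000
Split: l1_idx=0, l2_idx=7, offset=8
L1[0] = 0
L2[0][7] = 93
paddr = 93 * 32 + 8 = 2984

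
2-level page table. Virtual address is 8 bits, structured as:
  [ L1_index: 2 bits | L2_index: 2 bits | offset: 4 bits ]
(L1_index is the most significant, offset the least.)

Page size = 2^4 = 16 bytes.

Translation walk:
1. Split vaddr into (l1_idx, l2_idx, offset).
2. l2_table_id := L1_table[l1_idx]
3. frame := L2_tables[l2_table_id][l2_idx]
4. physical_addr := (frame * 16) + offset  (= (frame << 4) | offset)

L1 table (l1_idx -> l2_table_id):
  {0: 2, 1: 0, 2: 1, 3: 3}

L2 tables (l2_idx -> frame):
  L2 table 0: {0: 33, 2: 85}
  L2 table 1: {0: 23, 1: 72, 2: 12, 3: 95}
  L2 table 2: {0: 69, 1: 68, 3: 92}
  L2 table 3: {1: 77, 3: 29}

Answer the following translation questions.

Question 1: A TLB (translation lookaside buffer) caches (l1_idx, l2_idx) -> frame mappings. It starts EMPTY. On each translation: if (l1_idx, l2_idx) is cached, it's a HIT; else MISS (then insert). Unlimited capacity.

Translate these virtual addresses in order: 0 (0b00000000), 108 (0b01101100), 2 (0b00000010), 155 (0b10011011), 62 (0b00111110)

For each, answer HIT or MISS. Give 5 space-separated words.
vaddr=0: (0,0) not in TLB -> MISS, insert
vaddr=108: (1,2) not in TLB -> MISS, insert
vaddr=2: (0,0) in TLB -> HIT
vaddr=155: (2,1) not in TLB -> MISS, insert
vaddr=62: (0,3) not in TLB -> MISS, insert

Answer: MISS MISS HIT MISS MISS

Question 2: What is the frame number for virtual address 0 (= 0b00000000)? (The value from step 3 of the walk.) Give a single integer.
Answer: 69

Derivation:
vaddr = 0: l1_idx=0, l2_idx=0
L1[0] = 2; L2[2][0] = 69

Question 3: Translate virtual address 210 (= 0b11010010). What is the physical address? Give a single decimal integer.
vaddr = 210 = 0b11010010
Split: l1_idx=3, l2_idx=1, offset=2
L1[3] = 3
L2[3][1] = 77
paddr = 77 * 16 + 2 = 1234

Answer: 1234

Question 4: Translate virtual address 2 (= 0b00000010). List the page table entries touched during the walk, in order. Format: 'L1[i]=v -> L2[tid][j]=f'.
vaddr = 2 = 0b00000010
Split: l1_idx=0, l2_idx=0, offset=2

Answer: L1[0]=2 -> L2[2][0]=69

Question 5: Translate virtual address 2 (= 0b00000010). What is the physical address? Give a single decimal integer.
Answer: 1106

Derivation:
vaddr = 2 = 0b00000010
Split: l1_idx=0, l2_idx=0, offset=2
L1[0] = 2
L2[2][0] = 69
paddr = 69 * 16 + 2 = 1106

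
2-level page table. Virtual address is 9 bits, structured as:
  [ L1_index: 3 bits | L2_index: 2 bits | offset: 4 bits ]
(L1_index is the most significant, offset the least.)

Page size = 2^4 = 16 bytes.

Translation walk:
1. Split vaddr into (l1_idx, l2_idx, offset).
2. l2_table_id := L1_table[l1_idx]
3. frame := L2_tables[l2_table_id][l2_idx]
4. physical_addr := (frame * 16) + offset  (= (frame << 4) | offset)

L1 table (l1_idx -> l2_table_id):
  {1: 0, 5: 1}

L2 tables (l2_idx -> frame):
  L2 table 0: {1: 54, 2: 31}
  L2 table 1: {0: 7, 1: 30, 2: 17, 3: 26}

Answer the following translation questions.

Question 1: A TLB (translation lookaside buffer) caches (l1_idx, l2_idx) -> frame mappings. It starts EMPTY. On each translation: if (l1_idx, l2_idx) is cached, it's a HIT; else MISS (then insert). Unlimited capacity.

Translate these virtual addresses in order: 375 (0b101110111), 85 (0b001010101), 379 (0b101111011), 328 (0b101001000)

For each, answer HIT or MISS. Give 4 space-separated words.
Answer: MISS MISS HIT MISS

Derivation:
vaddr=375: (5,3) not in TLB -> MISS, insert
vaddr=85: (1,1) not in TLB -> MISS, insert
vaddr=379: (5,3) in TLB -> HIT
vaddr=328: (5,0) not in TLB -> MISS, insert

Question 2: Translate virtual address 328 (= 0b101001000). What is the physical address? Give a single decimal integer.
Answer: 120

Derivation:
vaddr = 328 = 0b101001000
Split: l1_idx=5, l2_idx=0, offset=8
L1[5] = 1
L2[1][0] = 7
paddr = 7 * 16 + 8 = 120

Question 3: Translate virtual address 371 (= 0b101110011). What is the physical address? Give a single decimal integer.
Answer: 419

Derivation:
vaddr = 371 = 0b101110011
Split: l1_idx=5, l2_idx=3, offset=3
L1[5] = 1
L2[1][3] = 26
paddr = 26 * 16 + 3 = 419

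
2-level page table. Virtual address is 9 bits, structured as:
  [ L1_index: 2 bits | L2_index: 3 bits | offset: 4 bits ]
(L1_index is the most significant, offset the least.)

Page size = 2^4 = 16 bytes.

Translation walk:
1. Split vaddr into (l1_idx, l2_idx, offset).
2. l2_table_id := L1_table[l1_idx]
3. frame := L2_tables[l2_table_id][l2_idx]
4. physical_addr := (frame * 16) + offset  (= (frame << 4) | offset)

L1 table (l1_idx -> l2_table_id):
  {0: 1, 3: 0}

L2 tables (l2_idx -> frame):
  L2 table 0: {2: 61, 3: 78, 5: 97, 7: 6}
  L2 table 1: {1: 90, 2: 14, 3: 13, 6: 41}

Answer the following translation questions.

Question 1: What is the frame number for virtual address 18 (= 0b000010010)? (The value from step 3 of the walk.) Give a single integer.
vaddr = 18: l1_idx=0, l2_idx=1
L1[0] = 1; L2[1][1] = 90

Answer: 90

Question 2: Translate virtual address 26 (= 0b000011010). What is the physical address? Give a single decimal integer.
Answer: 1450

Derivation:
vaddr = 26 = 0b000011010
Split: l1_idx=0, l2_idx=1, offset=10
L1[0] = 1
L2[1][1] = 90
paddr = 90 * 16 + 10 = 1450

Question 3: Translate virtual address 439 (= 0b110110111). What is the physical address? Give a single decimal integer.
Answer: 1255

Derivation:
vaddr = 439 = 0b110110111
Split: l1_idx=3, l2_idx=3, offset=7
L1[3] = 0
L2[0][3] = 78
paddr = 78 * 16 + 7 = 1255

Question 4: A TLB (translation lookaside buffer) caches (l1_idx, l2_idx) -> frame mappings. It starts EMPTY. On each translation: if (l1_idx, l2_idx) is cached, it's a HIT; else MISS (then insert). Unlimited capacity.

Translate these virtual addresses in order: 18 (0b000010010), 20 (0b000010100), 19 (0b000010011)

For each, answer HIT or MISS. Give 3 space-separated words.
vaddr=18: (0,1) not in TLB -> MISS, insert
vaddr=20: (0,1) in TLB -> HIT
vaddr=19: (0,1) in TLB -> HIT

Answer: MISS HIT HIT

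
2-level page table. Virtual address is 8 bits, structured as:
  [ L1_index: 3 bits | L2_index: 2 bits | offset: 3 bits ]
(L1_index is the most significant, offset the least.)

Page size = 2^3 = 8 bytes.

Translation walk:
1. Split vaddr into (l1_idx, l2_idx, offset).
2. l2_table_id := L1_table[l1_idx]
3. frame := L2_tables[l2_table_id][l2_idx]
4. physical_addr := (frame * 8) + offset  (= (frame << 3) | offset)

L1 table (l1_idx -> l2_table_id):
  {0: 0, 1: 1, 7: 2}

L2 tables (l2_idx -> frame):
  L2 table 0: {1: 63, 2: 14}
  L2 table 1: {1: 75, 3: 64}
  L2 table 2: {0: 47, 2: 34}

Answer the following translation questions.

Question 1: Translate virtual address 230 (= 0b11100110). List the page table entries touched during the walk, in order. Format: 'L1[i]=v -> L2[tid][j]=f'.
Answer: L1[7]=2 -> L2[2][0]=47

Derivation:
vaddr = 230 = 0b11100110
Split: l1_idx=7, l2_idx=0, offset=6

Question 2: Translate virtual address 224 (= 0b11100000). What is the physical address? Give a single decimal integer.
Answer: 376

Derivation:
vaddr = 224 = 0b11100000
Split: l1_idx=7, l2_idx=0, offset=0
L1[7] = 2
L2[2][0] = 47
paddr = 47 * 8 + 0 = 376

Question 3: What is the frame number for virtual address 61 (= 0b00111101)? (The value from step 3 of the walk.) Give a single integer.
Answer: 64

Derivation:
vaddr = 61: l1_idx=1, l2_idx=3
L1[1] = 1; L2[1][3] = 64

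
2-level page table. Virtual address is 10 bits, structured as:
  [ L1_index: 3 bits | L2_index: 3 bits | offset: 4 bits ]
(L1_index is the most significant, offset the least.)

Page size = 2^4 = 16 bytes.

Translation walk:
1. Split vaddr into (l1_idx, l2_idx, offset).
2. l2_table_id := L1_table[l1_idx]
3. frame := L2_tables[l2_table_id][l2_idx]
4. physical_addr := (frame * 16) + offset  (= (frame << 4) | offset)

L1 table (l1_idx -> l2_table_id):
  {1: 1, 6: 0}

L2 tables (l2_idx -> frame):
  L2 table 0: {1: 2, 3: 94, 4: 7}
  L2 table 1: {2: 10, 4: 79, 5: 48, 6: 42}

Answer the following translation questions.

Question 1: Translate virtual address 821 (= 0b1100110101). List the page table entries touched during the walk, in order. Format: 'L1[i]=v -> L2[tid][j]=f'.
vaddr = 821 = 0b1100110101
Split: l1_idx=6, l2_idx=3, offset=5

Answer: L1[6]=0 -> L2[0][3]=94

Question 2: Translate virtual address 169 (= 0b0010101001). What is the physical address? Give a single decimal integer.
Answer: 169

Derivation:
vaddr = 169 = 0b0010101001
Split: l1_idx=1, l2_idx=2, offset=9
L1[1] = 1
L2[1][2] = 10
paddr = 10 * 16 + 9 = 169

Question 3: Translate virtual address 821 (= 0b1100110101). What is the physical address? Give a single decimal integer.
Answer: 1509

Derivation:
vaddr = 821 = 0b1100110101
Split: l1_idx=6, l2_idx=3, offset=5
L1[6] = 0
L2[0][3] = 94
paddr = 94 * 16 + 5 = 1509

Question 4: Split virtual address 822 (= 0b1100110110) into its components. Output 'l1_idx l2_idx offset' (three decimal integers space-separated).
Answer: 6 3 6

Derivation:
vaddr = 822 = 0b1100110110
  top 3 bits -> l1_idx = 6
  next 3 bits -> l2_idx = 3
  bottom 4 bits -> offset = 6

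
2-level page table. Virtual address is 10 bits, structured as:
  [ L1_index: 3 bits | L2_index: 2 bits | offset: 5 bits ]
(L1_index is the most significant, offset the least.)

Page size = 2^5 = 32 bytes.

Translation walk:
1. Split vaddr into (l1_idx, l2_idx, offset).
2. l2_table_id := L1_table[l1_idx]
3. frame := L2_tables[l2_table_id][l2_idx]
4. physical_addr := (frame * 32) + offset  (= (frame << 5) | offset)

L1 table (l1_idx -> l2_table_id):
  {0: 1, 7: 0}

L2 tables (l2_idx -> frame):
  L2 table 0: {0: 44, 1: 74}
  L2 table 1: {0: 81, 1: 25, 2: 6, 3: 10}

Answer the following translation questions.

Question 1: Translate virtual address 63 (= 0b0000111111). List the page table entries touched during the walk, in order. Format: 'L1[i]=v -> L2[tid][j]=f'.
vaddr = 63 = 0b0000111111
Split: l1_idx=0, l2_idx=1, offset=31

Answer: L1[0]=1 -> L2[1][1]=25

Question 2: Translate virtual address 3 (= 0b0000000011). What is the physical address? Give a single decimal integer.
vaddr = 3 = 0b0000000011
Split: l1_idx=0, l2_idx=0, offset=3
L1[0] = 1
L2[1][0] = 81
paddr = 81 * 32 + 3 = 2595

Answer: 2595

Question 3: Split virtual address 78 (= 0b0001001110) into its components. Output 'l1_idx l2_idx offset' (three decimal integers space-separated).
Answer: 0 2 14

Derivation:
vaddr = 78 = 0b0001001110
  top 3 bits -> l1_idx = 0
  next 2 bits -> l2_idx = 2
  bottom 5 bits -> offset = 14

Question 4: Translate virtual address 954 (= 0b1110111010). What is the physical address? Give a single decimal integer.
Answer: 2394

Derivation:
vaddr = 954 = 0b1110111010
Split: l1_idx=7, l2_idx=1, offset=26
L1[7] = 0
L2[0][1] = 74
paddr = 74 * 32 + 26 = 2394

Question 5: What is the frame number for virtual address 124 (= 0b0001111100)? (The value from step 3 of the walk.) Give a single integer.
vaddr = 124: l1_idx=0, l2_idx=3
L1[0] = 1; L2[1][3] = 10

Answer: 10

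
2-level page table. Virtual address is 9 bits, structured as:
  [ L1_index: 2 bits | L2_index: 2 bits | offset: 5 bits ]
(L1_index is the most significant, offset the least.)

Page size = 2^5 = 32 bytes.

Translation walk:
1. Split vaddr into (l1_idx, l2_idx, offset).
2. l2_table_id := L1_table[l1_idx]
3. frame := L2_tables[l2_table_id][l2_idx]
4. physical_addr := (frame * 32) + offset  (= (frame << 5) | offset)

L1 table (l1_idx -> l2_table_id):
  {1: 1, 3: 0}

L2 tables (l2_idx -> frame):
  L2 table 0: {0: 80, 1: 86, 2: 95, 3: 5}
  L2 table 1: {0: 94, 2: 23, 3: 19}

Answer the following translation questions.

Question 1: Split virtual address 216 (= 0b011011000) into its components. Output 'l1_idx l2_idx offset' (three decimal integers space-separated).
vaddr = 216 = 0b011011000
  top 2 bits -> l1_idx = 1
  next 2 bits -> l2_idx = 2
  bottom 5 bits -> offset = 24

Answer: 1 2 24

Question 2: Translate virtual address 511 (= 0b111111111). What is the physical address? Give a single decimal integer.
vaddr = 511 = 0b111111111
Split: l1_idx=3, l2_idx=3, offset=31
L1[3] = 0
L2[0][3] = 5
paddr = 5 * 32 + 31 = 191

Answer: 191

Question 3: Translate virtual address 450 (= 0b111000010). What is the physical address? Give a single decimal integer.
vaddr = 450 = 0b111000010
Split: l1_idx=3, l2_idx=2, offset=2
L1[3] = 0
L2[0][2] = 95
paddr = 95 * 32 + 2 = 3042

Answer: 3042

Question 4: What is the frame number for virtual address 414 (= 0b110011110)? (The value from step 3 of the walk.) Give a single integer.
vaddr = 414: l1_idx=3, l2_idx=0
L1[3] = 0; L2[0][0] = 80

Answer: 80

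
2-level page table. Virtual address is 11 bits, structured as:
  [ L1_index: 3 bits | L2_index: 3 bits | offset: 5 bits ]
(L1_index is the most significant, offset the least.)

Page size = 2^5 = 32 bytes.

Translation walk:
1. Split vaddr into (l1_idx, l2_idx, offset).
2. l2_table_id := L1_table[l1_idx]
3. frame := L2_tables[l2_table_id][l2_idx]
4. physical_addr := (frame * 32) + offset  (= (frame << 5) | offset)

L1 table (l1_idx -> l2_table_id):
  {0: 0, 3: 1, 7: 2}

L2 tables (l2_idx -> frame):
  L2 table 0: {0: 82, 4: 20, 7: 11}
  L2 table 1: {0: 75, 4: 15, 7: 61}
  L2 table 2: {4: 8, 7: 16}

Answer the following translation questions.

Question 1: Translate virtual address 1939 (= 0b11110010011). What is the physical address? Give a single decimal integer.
Answer: 275

Derivation:
vaddr = 1939 = 0b11110010011
Split: l1_idx=7, l2_idx=4, offset=19
L1[7] = 2
L2[2][4] = 8
paddr = 8 * 32 + 19 = 275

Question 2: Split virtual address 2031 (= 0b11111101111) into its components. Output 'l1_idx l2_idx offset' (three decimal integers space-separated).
vaddr = 2031 = 0b11111101111
  top 3 bits -> l1_idx = 7
  next 3 bits -> l2_idx = 7
  bottom 5 bits -> offset = 15

Answer: 7 7 15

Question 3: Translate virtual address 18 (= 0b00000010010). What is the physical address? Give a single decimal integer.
vaddr = 18 = 0b00000010010
Split: l1_idx=0, l2_idx=0, offset=18
L1[0] = 0
L2[0][0] = 82
paddr = 82 * 32 + 18 = 2642

Answer: 2642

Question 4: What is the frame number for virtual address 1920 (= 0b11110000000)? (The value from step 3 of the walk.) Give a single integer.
vaddr = 1920: l1_idx=7, l2_idx=4
L1[7] = 2; L2[2][4] = 8

Answer: 8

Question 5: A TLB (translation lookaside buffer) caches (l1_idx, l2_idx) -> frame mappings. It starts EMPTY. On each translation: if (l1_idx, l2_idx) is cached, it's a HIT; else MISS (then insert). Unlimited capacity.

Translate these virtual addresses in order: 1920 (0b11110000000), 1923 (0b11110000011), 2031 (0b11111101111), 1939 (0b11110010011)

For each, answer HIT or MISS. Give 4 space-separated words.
Answer: MISS HIT MISS HIT

Derivation:
vaddr=1920: (7,4) not in TLB -> MISS, insert
vaddr=1923: (7,4) in TLB -> HIT
vaddr=2031: (7,7) not in TLB -> MISS, insert
vaddr=1939: (7,4) in TLB -> HIT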